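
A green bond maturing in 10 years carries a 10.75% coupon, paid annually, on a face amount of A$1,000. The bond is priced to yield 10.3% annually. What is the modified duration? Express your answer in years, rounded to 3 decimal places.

6.018 years

Periodic yield y = 0.103. First find Macaulay duration:
  t   CF        PV=CF/(1+0.103)^t    t·PV
  1       107.50        97.4615        97.4615
  2       107.50        88.3604       176.7207
  3       107.50        80.1091       240.3273
  4       107.50        72.6284       290.5136
  5       107.50        65.8462       329.2311
  6       107.50        59.6974       358.1844
  7       107.50        54.1228       378.8593
  8       107.50        49.0687       392.5494
  9       107.50        44.4866       400.3791
  10    1,107.50       415.5168     4,155.1682
  Σ                  1,027.2978     6,819.3946
P = 1,027.2978; Macaulay duration = 6,819.3946 / 1,027.2978 = 6.63819 years.
Modified duration = D_Mac / (1 + y) = 6.63819 / 1.103 = 6.01830 years.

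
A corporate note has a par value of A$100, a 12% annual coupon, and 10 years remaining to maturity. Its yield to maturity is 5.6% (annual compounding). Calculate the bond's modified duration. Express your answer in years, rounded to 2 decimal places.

6.62 years

Periodic yield y = 0.056. First find Macaulay duration:
  t   CF        PV=CF/(1+0.056)^t    t·PV
  1        12.00        11.3636        11.3636
  2        12.00        10.7610        21.5220
  3        12.00        10.1904        30.5711
  4        12.00         9.6500        38.5998
  5        12.00         9.1382        45.6911
  6        12.00         8.6536        51.9217
  7        12.00         8.1947        57.3630
  8        12.00         7.7601        62.0812
  9        12.00         7.3486        66.1376
  10      112.00        64.9500       649.4995
  Σ                    148.0103     1,034.7507
P = 148.0103; Macaulay duration = 1,034.7507 / 148.0103 = 6.99107 years.
Modified duration = D_Mac / (1 + y) = 6.99107 / 1.056 = 6.62034 years.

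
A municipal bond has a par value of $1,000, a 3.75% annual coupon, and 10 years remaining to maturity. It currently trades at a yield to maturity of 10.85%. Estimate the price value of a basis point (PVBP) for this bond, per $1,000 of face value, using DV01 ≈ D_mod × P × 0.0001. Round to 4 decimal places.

Periodic yield y = 0.1085.
  t   CF        PV=CF/(1+0.1085)^t    t·PV
  1        37.50        33.8295        33.8295
  2        37.50        30.5183        61.0365
  3        37.50        27.5311        82.5934
  4        37.50        24.8364        99.3456
  5        37.50        22.4054       112.0270
  6        37.50        20.2124       121.2742
  7        37.50        18.2340       127.6378
  8        37.50        16.4492       131.5939
  9        37.50        14.8392       133.5526
  10    1,037.50       370.3660     3,703.6602
  Σ                    579.2215     4,606.5507
P = 579.2215; D_Mac = 7.95300 yrs; D_mod = 7.17456 yrs.
DV01 ≈ 7.17456 × 579.2215 × 0.0001 = 0.415566.

$0.4156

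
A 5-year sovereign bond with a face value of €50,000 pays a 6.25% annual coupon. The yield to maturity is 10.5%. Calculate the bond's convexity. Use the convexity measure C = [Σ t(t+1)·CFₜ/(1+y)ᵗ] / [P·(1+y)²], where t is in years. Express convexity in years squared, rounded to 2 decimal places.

20.61

With y = 0.105:
  t   CF        PV=CF/(1+0.105)^t    t·PV        t(t+1)·PV
  1     3,125.00     2,828.0543     2,828.0543       5,656.1086
  2     3,125.00     2,559.3252     5,118.6503      15,355.9509
  3     3,125.00     2,316.1314     6,948.3941      27,793.5764
  4     3,125.00     2,096.0465     8,384.1859      41,920.9297
  5    53,125.00    32,246.8690   161,234.3449     967,406.0692
  Σ                 42,046.4263   184,513.6295   1,058,132.6347
P = 42,046.4263.
Convexity = Σ t(t+1)·PV / [P·(1+y)²] = 1,058,132.6347 / (42,046.4263 × 1.221025) = 20.61040.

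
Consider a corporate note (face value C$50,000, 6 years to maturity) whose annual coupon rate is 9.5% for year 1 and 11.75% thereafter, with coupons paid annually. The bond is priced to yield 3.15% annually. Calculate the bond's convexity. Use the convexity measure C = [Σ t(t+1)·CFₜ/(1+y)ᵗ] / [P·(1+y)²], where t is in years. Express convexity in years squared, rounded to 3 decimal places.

With y = 0.0315:
  t   CF        PV=CF/(1+0.0315)^t    t·PV        t(t+1)·PV
  1     4,750.00     4,604.9443     4,604.9443       9,209.8885
  2     5,875.00     5,521.6568    11,043.3135      33,129.9406
  3     5,875.00     5,353.0361    16,059.1084      64,236.4335
  4     5,875.00     5,189.5648    20,758.2593     103,791.2966
  5     5,875.00     5,031.0856    25,155.4282     150,932.5690
  6    55,875.00    46,387.6255   278,325.7530   1,948,280.2708
  Σ                 72,087.9131   355,946.8066   2,309,580.3989
P = 72,087.9131.
Convexity = Σ t(t+1)·PV / [P·(1+y)²] = 2,309,580.3989 / (72,087.9131 × 1.063992) = 30.11148.

30.111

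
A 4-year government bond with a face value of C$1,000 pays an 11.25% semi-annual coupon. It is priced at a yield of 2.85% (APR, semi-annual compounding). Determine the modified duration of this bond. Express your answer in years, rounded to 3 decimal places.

Periodic yield y = 0.01425. First find Macaulay duration:
  t   CF        PV=CF/(1+0.01425)^t    t·PV
  1        56.25        55.4597        55.4597
  2        56.25        54.6805       109.3610
  3        56.25        53.9123       161.7368
  4        56.25        53.1548       212.6192
  5        56.25        52.4080       262.0399
  6        56.25        51.6717       310.0300
  7        56.25        50.9457       356.6198
  8     1,056.25       943.2061     7,545.6486
  Σ                  1,315.4387     9,013.5150
P = 1,315.4387; Macaulay duration = 9,013.5150 / 1,315.4387 = 6.85210 half-year periods = 3.42605 years.
Modified duration = D_Mac / (1 + y) = 3.42605 / 1.01425 = 3.37791 years.

3.378 years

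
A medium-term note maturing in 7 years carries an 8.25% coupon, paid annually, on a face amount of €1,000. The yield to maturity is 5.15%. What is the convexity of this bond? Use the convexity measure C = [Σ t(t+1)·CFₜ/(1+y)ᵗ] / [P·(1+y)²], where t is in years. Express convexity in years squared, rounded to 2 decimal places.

38.34

With y = 0.0515:
  t   CF        PV=CF/(1+0.0515)^t    t·PV        t(t+1)·PV
  1        82.50        78.4593        78.4593         156.9187
  2        82.50        74.6166       149.2332         447.6995
  3        82.50        70.9620       212.8861         851.5445
  4        82.50        67.4865       269.9460       1,349.7298
  5        82.50        64.1812       320.9058       1,925.4348
  6        82.50        61.0377       366.2263       2,563.5841
  7     1,082.50       761.6632     5,331.6423      42,653.1385
  Σ                  1,178.4065     6,729.2990      49,948.0500
P = 1,178.4065.
Convexity = Σ t(t+1)·PV / [P·(1+y)²] = 49,948.0500 / (1,178.4065 × 1.105652) = 38.33583.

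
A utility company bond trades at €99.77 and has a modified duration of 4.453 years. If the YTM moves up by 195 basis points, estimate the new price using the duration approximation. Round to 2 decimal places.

Duration approximation: ΔP/P ≈ -D_mod · Δy = -4.453 × (+0.0195) = -0.0868335.
New price ≈ 99.77 × (1 - 0.0868335) = 91.106621705.

€91.11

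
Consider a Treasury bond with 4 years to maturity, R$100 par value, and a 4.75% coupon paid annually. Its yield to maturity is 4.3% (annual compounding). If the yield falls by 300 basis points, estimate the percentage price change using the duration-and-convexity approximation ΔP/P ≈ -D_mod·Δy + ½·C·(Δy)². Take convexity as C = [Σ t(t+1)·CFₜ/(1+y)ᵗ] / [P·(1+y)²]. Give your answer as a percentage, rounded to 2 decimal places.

+11.51%

With y = 0.043:
  t   CF        PV=CF/(1+0.043)^t    t·PV        t(t+1)·PV
  1         4.75         4.5542         4.5542           9.1083
  2         4.75         4.3664         8.7328          26.1985
  3         4.75         4.1864        12.5592          50.2368
  4       104.75        88.5150       354.0599       1,770.2997
  Σ                    101.6220       379.9061       1,855.8433
P = 101.6220; D_Mac = 3.73843 yrs; D_mod = 3.58430 yrs; C = 16.78746.
Duration effect: -3.58430 × (-0.03) = +0.107529
Convexity effect: 0.5 × 16.78746 × (-0.03)² = +0.0075544
ΔP/P ≈ +0.107529 + 0.0075544 = +0.115083 = +11.5083%.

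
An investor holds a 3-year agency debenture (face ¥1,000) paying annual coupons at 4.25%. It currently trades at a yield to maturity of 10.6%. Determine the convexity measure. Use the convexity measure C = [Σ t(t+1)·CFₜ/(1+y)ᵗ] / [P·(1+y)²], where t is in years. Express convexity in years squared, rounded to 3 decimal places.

With y = 0.106:
  t   CF        PV=CF/(1+0.106)^t    t·PV        t(t+1)·PV
  1        42.50        38.4268        38.4268          76.8535
  2        42.50        34.7439        69.4878         208.4635
  3     1,042.50       770.5675     2,311.7025       9,246.8099
  Σ                    843.7382     2,419.6171       9,532.1269
P = 843.7382.
Convexity = Σ t(t+1)·PV / [P·(1+y)²] = 9,532.1269 / (843.7382 × 1.223236) = 9.23574.

9.236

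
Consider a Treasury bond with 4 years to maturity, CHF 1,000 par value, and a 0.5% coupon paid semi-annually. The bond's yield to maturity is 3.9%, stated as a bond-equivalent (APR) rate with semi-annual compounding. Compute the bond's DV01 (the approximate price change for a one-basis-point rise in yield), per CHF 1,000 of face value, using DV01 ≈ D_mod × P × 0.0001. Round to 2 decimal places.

CHF 0.34

Periodic yield y = 0.0195.
  t   CF        PV=CF/(1+0.0195)^t    t·PV
  1         2.50         2.4522         2.4522
  2         2.50         2.4053         4.8106
  3         2.50         2.3593         7.0778
  4         2.50         2.3141         9.2566
  5         2.50         2.2699        11.3494
  6         2.50         2.2265        13.3588
  7         2.50         2.1839        15.2872
  8     1,002.50       858.9869     6,871.8952
  Σ                    875.1980     6,935.4878
P = 875.1980; D_Mac = 7.92448 half-year periods = 3.96224 yrs; D_mod = 3.88645 yrs.
DV01 ≈ 3.88645 × 875.1980 × 0.0001 = 0.340142.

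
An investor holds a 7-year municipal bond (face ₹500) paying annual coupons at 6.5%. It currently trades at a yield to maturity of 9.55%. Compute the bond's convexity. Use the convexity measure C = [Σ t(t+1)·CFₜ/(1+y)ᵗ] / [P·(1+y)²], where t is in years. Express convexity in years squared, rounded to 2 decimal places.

With y = 0.0955:
  t   CF        PV=CF/(1+0.0955)^t    t·PV        t(t+1)·PV
  1        32.50        29.6668        29.6668          59.3336
  2        32.50        27.0806        54.1612         162.4837
  3        32.50        24.7199        74.1596         296.6385
  4        32.50        22.5649        90.2597         451.2984
  5        32.50        20.5978       102.9891         617.9349
  6        32.50        18.8022       112.8133         789.6931
  7       532.50       281.2114     1,968.4799      15,747.8390
  Σ                    424.6437     2,432.5297      18,125.2213
P = 424.6437.
Convexity = Σ t(t+1)·PV / [P·(1+y)²] = 18,125.2213 / (424.6437 × 1.200120) = 35.56591.

35.57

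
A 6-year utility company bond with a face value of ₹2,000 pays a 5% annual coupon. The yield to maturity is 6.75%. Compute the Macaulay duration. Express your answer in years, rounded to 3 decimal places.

5.295 years

Periodic yield y = 0.0675. Discount each cash flow and weight by its year:
  t   CF        PV=CF/(1+0.0675)^t    t·PV
  1       100.00        93.6768        93.6768
  2       100.00        87.7535       175.5069
  3       100.00        82.2046       246.6139
  4       100.00        77.0067       308.0268
  5       100.00        72.1374       360.6871
  6     2,100.00     1,419.0967     8,514.5802
  Σ                  1,831.8757     9,699.0918
Price P = Σ PV = 1,831.8757.
Macaulay duration = Σ(t·PV) / P = 9,699.0918 / 1,831.8757 = 5.29462 years.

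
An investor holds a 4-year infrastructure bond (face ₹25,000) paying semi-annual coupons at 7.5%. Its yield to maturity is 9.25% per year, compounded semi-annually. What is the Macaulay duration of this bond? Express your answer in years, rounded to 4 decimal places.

3.5122 years

Periodic yield y = 0.04625. Discount each cash flow and weight by its period:
  t   CF        PV=CF/(1+0.04625)^t    t·PV
  1       937.50       896.0573       896.0573
  2       937.50       856.4467     1,712.8934
  3       937.50       818.5870     2,455.7611
  4       937.50       782.4010     3,129.6040
  5       937.50       747.8146     3,739.0728
  6       937.50       714.7571     4,288.5423
  7       937.50       683.1609     4,782.1261
  8    25,937.50    18,065.2654   144,522.1231
  Σ                 23,564.4899   165,526.1802
Price P = Σ PV = 23,564.4899.
Macaulay duration = Σ(t·PV) / P = 165,526.1802 / 23,564.4899 = 7.02439 half-year periods.
In years: 7.02439 / 2 = 3.51220 years.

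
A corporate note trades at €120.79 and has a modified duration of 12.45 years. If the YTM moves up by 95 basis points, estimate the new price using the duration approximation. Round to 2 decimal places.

Duration approximation: ΔP/P ≈ -D_mod · Δy = -12.45 × (+0.0095) = -0.118275.
New price ≈ 120.79 × (1 - 0.118275) = 106.50356275.

€106.50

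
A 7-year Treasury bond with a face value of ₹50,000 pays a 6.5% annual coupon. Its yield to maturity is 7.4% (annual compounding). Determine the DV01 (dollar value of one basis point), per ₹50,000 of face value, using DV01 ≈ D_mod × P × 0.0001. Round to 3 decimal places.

Periodic yield y = 0.074.
  t   CF        PV=CF/(1+0.074)^t    t·PV
  1     3,250.00     3,026.0708     3,026.0708
  2     3,250.00     2,817.5705     5,635.1411
  3     3,250.00     2,623.4363     7,870.3088
  4     3,250.00     2,442.6781     9,770.7123
  5     3,250.00     2,274.3744    11,371.8719
  6     3,250.00     2,117.6670    12,706.0021
  7    53,250.00    32,306.4801   226,145.3606
  Σ                 47,608.2771   276,525.4676
P = 47,608.2771; D_Mac = 5.80835 yrs; D_mod = 5.40815 yrs.
DV01 ≈ 5.40815 × 47,608.2771 × 0.0001 = 25.747250.

₹25.747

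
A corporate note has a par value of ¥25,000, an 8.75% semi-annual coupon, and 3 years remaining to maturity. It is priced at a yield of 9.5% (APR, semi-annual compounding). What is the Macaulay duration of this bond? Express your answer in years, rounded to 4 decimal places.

2.6993 years

Periodic yield y = 0.0475. Discount each cash flow and weight by its period:
  t   CF        PV=CF/(1+0.0475)^t    t·PV
  1     1,093.75     1,044.1527     1,044.1527
  2     1,093.75       996.8045     1,993.6091
  3     1,093.75       951.6034     2,854.8101
  4     1,093.75       908.4519     3,633.8076
  5     1,093.75       867.2572     4,336.2859
  6    26,093.75    19,752.0560   118,512.3358
  Σ                 24,520.3257   132,375.0012
Price P = Σ PV = 24,520.3257.
Macaulay duration = Σ(t·PV) / P = 132,375.0012 / 24,520.3257 = 5.39858 half-year periods.
In years: 5.39858 / 2 = 2.69929 years.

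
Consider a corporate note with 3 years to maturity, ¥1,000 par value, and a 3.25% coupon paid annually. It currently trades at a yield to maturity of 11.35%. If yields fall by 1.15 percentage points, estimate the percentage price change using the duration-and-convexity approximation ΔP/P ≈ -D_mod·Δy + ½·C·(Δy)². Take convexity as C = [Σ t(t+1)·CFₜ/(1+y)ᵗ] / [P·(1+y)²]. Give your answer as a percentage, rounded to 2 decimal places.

+3.05%

With y = 0.1135:
  t   CF        PV=CF/(1+0.1135)^t    t·PV        t(t+1)·PV
  1        32.50        29.1872        29.1872          58.3745
  2        32.50        26.2122        52.4243         157.2730
  3     1,032.50       747.8584     2,243.5753       8,974.3012
  Σ                    803.2578     2,325.1869       9,189.9487
P = 803.2578; D_Mac = 2.89470 yrs; D_mod = 2.59964 yrs; C = 9.22736.
Duration effect: -2.59964 × (-0.0115) = +0.029896
Convexity effect: 0.5 × 9.22736 × (-0.0115)² = +0.0006102
ΔP/P ≈ +0.029896 + 0.0006102 = +0.030506 = +3.0506%.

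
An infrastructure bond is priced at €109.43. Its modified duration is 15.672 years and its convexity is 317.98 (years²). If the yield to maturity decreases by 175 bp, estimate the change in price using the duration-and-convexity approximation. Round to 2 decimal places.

+€35.34

Duration effect: -D_mod·Δy = -15.672 × (-0.0175) = +0.274260
Convexity effect: ½·C·(Δy)² = 0.5 × 317.98 × (-0.0175)² = +0.0486906875
ΔP/P ≈ +0.274260 + 0.0486906875 = +0.3229506875
ΔP ≈ 109.43 × (+0.3229506875) = +35.340493733125.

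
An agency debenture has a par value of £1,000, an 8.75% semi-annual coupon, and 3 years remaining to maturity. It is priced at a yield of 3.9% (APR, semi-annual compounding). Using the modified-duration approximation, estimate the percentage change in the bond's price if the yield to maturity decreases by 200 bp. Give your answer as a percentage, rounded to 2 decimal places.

Periodic yield y = 0.0195. Modified duration first:
  t   CF        PV=CF/(1+0.0195)^t    t·PV
  1        43.75        42.9132        42.9132
  2        43.75        42.0924        84.1848
  3        43.75        41.2873       123.8619
  4        43.75        40.4976       161.9903
  5        43.75        39.7230       198.6149
  6     1,043.75       929.5508     5,577.3045
  Σ                  1,136.0642     6,188.8697
P = 1,136.0642; D_Mac = 5.44764 half-year periods = 2.72382 yrs; D_mod = 2.72382/(1+0.0195) = 2.67172 yrs.
ΔP/P ≈ -D_mod · Δy = -2.67172 × (-0.02) = +0.053434 = +5.3434%.

+5.34%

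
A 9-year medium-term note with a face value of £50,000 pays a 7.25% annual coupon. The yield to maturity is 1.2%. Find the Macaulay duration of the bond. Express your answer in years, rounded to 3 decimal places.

7.342 years

Periodic yield y = 0.012. Discount each cash flow and weight by its year:
  t   CF        PV=CF/(1+0.012)^t    t·PV
  1     3,625.00     3,582.0158     3,582.0158
  2     3,625.00     3,539.5413     7,079.0826
  3     3,625.00     3,497.5705    10,492.7114
  4     3,625.00     3,456.0973    13,824.3892
  5     3,625.00     3,415.1159    17,075.5796
  6     3,625.00     3,374.6205    20,247.7228
  7     3,625.00     3,334.6052    23,342.2364
  8     3,625.00     3,295.0644    26,360.5154
  9    53,625.00    48,166.2342   433,496.1074
  Σ                 75,660.8651   555,500.3607
Price P = Σ PV = 75,660.8651.
Macaulay duration = Σ(t·PV) / P = 555,500.3607 / 75,660.8651 = 7.34198 years.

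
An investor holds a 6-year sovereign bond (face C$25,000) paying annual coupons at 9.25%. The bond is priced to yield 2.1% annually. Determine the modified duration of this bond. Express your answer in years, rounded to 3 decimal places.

Periodic yield y = 0.021. First find Macaulay duration:
  t   CF        PV=CF/(1+0.021)^t    t·PV
  1     2,312.50     2,264.9363     2,264.9363
  2     2,312.50     2,218.3510     4,436.7019
  3     2,312.50     2,172.7238     6,518.1713
  4     2,312.50     2,128.0350     8,512.1401
  5     2,312.50     2,084.2655    10,421.3273
  6    27,312.50    24,110.5436   144,663.2615
  Σ                 34,978.8551   176,816.5385
P = 34,978.8551; Macaulay duration = 176,816.5385 / 34,978.8551 = 5.05495 years.
Modified duration = D_Mac / (1 + y) = 5.05495 / 1.021 = 4.95098 years.

4.951 years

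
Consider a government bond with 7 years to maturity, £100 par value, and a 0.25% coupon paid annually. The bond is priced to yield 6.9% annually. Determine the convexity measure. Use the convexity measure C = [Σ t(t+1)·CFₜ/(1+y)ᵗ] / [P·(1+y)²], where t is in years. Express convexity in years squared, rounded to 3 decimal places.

With y = 0.069:
  t   CF        PV=CF/(1+0.069)^t    t·PV        t(t+1)·PV
  1         0.25         0.2339         0.2339           0.4677
  2         0.25         0.2188         0.4375           1.3126
  3         0.25         0.2046         0.6139           2.4558
  4         0.25         0.1914         0.7658           3.8288
  5         0.25         0.1791         0.8954           5.3725
  6         0.25         0.1675         1.0051           7.0360
  7       100.25        62.8406       439.8843       3,519.0746
  Σ                     64.0359       443.8360       3,539.5479
P = 64.0359.
Convexity = Σ t(t+1)·PV / [P·(1+y)²] = 3,539.5479 / (64.0359 × 1.142761) = 48.36917.

48.369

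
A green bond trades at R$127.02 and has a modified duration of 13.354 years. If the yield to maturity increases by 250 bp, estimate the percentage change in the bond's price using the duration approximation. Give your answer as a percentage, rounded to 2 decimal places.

Duration approximation: ΔP/P ≈ -D_mod · Δy = -13.354 × (+0.025) = -0.333850.
As a percentage: -33.3850%.

-33.39%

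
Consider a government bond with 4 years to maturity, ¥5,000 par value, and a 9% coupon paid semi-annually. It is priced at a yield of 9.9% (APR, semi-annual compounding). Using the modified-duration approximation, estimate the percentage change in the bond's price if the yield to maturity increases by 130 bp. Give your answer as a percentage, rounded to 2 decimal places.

-4.26%

Periodic yield y = 0.0495. Modified duration first:
  t   CF        PV=CF/(1+0.0495)^t    t·PV
  1       225.00       214.3878       214.3878
  2       225.00       204.2761       408.5523
  3       225.00       194.6414       583.9242
  4       225.00       185.4611       741.8443
  5       225.00       176.7137       883.5687
  6       225.00       168.3790     1,010.2738
  7       225.00       160.4373     1,123.0613
  8     5,225.00     3,549.9869    28,399.8953
  Σ                  4,854.2833    33,365.5076
P = 4,854.2833; D_Mac = 6.87342 half-year periods = 3.43671 yrs; D_mod = 3.43671/(1+0.0495) = 3.27461 yrs.
ΔP/P ≈ -D_mod · Δy = -3.27461 × (+0.013) = -0.042570 = -4.2570%.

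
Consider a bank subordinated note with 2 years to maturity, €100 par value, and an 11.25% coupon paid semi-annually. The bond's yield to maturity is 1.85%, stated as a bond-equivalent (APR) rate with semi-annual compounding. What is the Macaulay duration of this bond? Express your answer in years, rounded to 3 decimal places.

1.860 years

Periodic yield y = 0.00925. Discount each cash flow and weight by its period:
  t   CF        PV=CF/(1+0.00925)^t    t·PV
  1        5.625         5.5734         5.5734
  2        5.625         5.5224        11.0447
  3        5.625         5.4718        16.4153
  4      105.625       101.8056       407.2224
  Σ                    118.3732       440.2558
Price P = Σ PV = 118.3732.
Macaulay duration = Σ(t·PV) / P = 440.2558 / 118.3732 = 3.71922 half-year periods.
In years: 3.71922 / 2 = 1.85961 years.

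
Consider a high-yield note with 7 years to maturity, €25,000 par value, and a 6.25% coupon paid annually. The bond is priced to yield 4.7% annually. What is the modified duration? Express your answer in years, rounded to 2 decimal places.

5.67 years

Periodic yield y = 0.047. First find Macaulay duration:
  t   CF        PV=CF/(1+0.047)^t    t·PV
  1     1,562.50     1,492.3591     1,492.3591
  2     1,562.50     1,425.3669     2,850.7338
  3     1,562.50     1,361.3819     4,084.1458
  4     1,562.50     1,300.2693     5,201.0771
  5     1,562.50     1,241.9000     6,209.4999
  6     1,562.50     1,186.1509     7,116.9053
  7    26,562.50    19,259.3744   134,815.6207
  Σ                 27,266.8024   161,770.3416
P = 27,266.8024; Macaulay duration = 161,770.3416 / 27,266.8024 = 5.93287 years.
Modified duration = D_Mac / (1 + y) = 5.93287 / 1.047 = 5.66654 years.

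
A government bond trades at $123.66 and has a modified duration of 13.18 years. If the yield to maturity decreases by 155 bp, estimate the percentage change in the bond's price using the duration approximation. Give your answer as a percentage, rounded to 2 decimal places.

+20.43%

Duration approximation: ΔP/P ≈ -D_mod · Δy = -13.18 × (-0.0155) = +0.204290.
As a percentage: +20.4290%.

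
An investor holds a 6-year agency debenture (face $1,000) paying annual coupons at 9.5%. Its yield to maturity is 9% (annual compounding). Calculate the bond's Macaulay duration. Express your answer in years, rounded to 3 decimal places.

Periodic yield y = 0.09. Discount each cash flow and weight by its year:
  t   CF        PV=CF/(1+0.09)^t    t·PV
  1        95.00        87.1560        87.1560
  2        95.00        79.9596       159.9192
  3        95.00        73.3574       220.0723
  4        95.00        67.3004       269.2016
  5        95.00        61.7435       308.7174
  6     1,095.00       652.9127     3,917.4763
  Σ                  1,022.4296     4,962.5428
Price P = Σ PV = 1,022.4296.
Macaulay duration = Σ(t·PV) / P = 4,962.5428 / 1,022.4296 = 4.85368 years.

4.854 years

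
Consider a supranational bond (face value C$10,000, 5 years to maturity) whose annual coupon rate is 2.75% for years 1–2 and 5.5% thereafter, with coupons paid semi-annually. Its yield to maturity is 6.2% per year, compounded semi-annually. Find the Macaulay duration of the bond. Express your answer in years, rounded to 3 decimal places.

4.606 years

Periodic yield y = 0.031. Discount each cash flow and weight by its period:
  t   CF        PV=CF/(1+0.031)^t    t·PV
  1       137.50       133.3657       133.3657
  2       137.50       129.3556       258.7113
  3       137.50       125.4662       376.3986
  4       137.50       121.6937       486.7747
  5       275.00       236.0692     1,180.3461
  6       275.00       228.9711     1,373.8267
  7       275.00       222.0864     1,554.6051
  8       275.00       215.4088     1,723.2701
  9       275.00       208.9319     1,880.3869
  10   10,275.00     7,571.7310    75,717.3102
  Σ                  9,193.0796    84,684.9953
Price P = Σ PV = 9,193.0796.
Macaulay duration = Σ(t·PV) / P = 84,684.9953 / 9,193.0796 = 9.21182 half-year periods.
In years: 9.21182 / 2 = 4.60591 years.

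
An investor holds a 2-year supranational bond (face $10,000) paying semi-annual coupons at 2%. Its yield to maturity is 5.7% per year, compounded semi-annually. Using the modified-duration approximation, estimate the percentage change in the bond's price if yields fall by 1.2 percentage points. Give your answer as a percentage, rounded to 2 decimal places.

Periodic yield y = 0.0285. Modified duration first:
  t   CF        PV=CF/(1+0.0285)^t    t·PV
  1       100.00        97.2290        97.2290
  2       100.00        94.5347       189.0695
  3       100.00        91.9152       275.7455
  4    10,100.00     9,026.1842    36,104.7366
  Σ                  9,309.8630    36,666.7805
P = 9,309.8630; D_Mac = 3.93849 half-year periods = 1.96924 yrs; D_mod = 1.96924/(1+0.0285) = 1.91468 yrs.
ΔP/P ≈ -D_mod · Δy = -1.91468 × (-0.012) = +0.022976 = +2.2976%.

+2.30%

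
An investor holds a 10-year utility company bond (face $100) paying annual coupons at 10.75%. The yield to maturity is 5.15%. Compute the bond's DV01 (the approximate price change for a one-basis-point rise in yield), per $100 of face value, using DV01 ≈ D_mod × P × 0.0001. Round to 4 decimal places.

$0.0974

Periodic yield y = 0.0515.
  t   CF        PV=CF/(1+0.0515)^t    t·PV
  1        10.75        10.2235        10.2235
  2        10.75         9.7228        19.4455
  3        10.75         9.2466        27.7397
  4        10.75         8.7937        35.1748
  5        10.75         8.3630        41.8150
  6        10.75         7.9534        47.7204
  7        10.75         7.5639        52.9470
  8        10.75         7.1934        57.5472
  9        10.75         6.8411        61.5698
  10      110.75        67.0272       670.2718
  Σ                    142.9284     1,024.4547
P = 142.9284; D_Mac = 7.16761 yrs; D_mod = 6.81655 yrs.
DV01 ≈ 6.81655 × 142.9284 × 0.0001 = 0.097428.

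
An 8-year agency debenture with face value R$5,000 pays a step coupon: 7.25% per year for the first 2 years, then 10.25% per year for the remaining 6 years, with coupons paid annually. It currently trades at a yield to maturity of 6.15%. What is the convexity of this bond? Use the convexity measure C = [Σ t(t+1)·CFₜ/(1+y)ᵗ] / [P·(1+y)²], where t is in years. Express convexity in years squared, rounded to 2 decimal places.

With y = 0.0615:
  t   CF        PV=CF/(1+0.0615)^t    t·PV        t(t+1)·PV
  1       362.50       341.4979       341.4979         682.9958
  2       362.50       321.7126       643.4251       1,930.2753
  3       512.50       428.4833     1,285.4498       5,141.7993
  4       512.50       403.6583     1,614.6332       8,073.1658
  5       512.50       380.2716     1,901.3579      11,408.1476
  6       512.50       358.2398     2,149.4390      15,046.0732
  7       512.50       337.4845     2,362.3918      18,899.1341
  8     5,512.50     3,419.7048    27,357.6382     246,218.7436
  Σ                  5,991.0527    37,655.8329     307,400.3347
P = 5,991.0527.
Convexity = Σ t(t+1)·PV / [P·(1+y)²] = 307,400.3347 / (5,991.0527 × 1.126782) = 45.53666.

45.54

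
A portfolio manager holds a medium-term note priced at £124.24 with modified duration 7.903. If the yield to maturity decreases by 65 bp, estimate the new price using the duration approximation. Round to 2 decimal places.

Duration approximation: ΔP/P ≈ -D_mod · Δy = -7.903 × (-0.0065) = +0.0513695.
New price ≈ 124.24 × (1 + 0.0513695) = 130.62214668.

£130.62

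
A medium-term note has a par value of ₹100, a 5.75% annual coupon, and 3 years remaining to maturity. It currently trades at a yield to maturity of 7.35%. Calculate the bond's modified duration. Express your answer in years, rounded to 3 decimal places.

2.642 years

Periodic yield y = 0.0735. First find Macaulay duration:
  t   CF        PV=CF/(1+0.0735)^t    t·PV
  1         5.75         5.3563         5.3563
  2         5.75         4.9896         9.9792
  3       105.75        85.4819       256.4457
  Σ                     95.8278       271.7812
P = 95.8278; Macaulay duration = 271.7812 / 95.8278 = 2.83614 years.
Modified duration = D_Mac / (1 + y) = 2.83614 / 1.0735 = 2.64196 years.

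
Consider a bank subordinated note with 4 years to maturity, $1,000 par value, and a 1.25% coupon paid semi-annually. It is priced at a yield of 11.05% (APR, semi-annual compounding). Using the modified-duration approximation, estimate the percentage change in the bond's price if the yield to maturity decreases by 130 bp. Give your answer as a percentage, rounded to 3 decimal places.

Periodic yield y = 0.05525. Modified duration first:
  t   CF        PV=CF/(1+0.05525)^t    t·PV
  1         6.25         5.9228         5.9228
  2         6.25         5.6127        11.2253
  3         6.25         5.3188        15.9564
  4         6.25         5.0403        20.1613
  5         6.25         4.7764        23.8821
  6         6.25         4.5263        27.1581
  7         6.25         4.2894        30.0255
  8     1,006.25       654.4297     5,235.4377
  Σ                    689.9164     5,369.7692
P = 689.9164; D_Mac = 7.78322 half-year periods = 3.89161 yrs; D_mod = 3.89161/(1+0.05525) = 3.68785 yrs.
ΔP/P ≈ -D_mod · Δy = -3.68785 × (-0.013) = +0.047942 = +4.7942%.

+4.794%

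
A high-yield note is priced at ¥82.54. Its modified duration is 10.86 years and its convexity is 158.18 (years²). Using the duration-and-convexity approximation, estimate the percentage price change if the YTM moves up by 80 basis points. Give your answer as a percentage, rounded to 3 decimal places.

Duration effect: -D_mod·Δy = -10.86 × (+0.008) = -0.086880
Convexity effect: ½·C·(Δy)² = 0.5 × 158.18 × (0.008)² = +0.00506176
ΔP/P ≈ -0.086880 + 0.00506176 = -0.08181824
= -8.181824%.

-8.182%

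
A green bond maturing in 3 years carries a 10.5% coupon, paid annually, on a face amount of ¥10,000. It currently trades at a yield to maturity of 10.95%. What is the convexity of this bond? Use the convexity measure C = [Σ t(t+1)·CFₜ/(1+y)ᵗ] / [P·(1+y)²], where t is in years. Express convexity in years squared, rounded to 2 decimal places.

8.55

With y = 0.1095:
  t   CF        PV=CF/(1+0.1095)^t    t·PV        t(t+1)·PV
  1     1,050.00       946.3722       946.3722       1,892.7445
  2     1,050.00       852.9718     1,705.9436       5,117.8309
  3    11,050.00     8,090.5931    24,271.7792      97,087.1169
  Σ                  9,889.9371    26,924.0951     104,097.6923
P = 9,889.9371.
Convexity = Σ t(t+1)·PV / [P·(1+y)²] = 104,097.6923 / (9,889.9371 × 1.230990) = 8.55053.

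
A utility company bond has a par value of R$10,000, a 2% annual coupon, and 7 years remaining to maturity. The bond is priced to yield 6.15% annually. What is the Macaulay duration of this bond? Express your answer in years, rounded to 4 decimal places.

6.5327 years

Periodic yield y = 0.0615. Discount each cash flow and weight by its year:
  t   CF        PV=CF/(1+0.0615)^t    t·PV
  1       200.00       188.4126       188.4126
  2       200.00       177.4966       354.9932
  3       200.00       167.2130       501.6390
  4       200.00       157.5252       630.1007
  5       200.00       148.3987       741.9933
  6       200.00       139.8009       838.8055
  7    10,200.00     6,716.7654    47,017.3581
  Σ                  7,695.6124    50,273.3024
Price P = Σ PV = 7,695.6124.
Macaulay duration = Σ(t·PV) / P = 50,273.3024 / 7,695.6124 = 6.53272 years.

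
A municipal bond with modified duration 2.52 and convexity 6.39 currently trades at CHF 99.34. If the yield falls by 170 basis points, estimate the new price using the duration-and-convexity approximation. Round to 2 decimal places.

Duration effect: -D_mod·Δy = -2.52 × (-0.017) = +0.042840
Convexity effect: ½·C·(Δy)² = 0.5 × 6.39 × (-0.017)² = +0.000923355
ΔP/P ≈ +0.042840 + 0.000923355 = +0.043763355
New price ≈ 99.34 × (1 + 0.043763355) = 103.6874516857.

CHF 103.69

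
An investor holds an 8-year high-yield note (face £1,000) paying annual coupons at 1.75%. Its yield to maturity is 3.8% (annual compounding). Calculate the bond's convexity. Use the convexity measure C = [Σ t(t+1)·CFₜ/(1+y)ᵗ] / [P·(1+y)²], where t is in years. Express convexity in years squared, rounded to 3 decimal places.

With y = 0.038:
  t   CF        PV=CF/(1+0.038)^t    t·PV        t(t+1)·PV
  1        17.50        16.8593        16.8593          33.7187
  2        17.50        16.2421        32.4843          97.4529
  3        17.50        15.6475        46.9426         187.7704
  4        17.50        15.0747        60.2988         301.4940
  5        17.50        14.5228        72.6142         435.6849
  6        17.50        13.9912        83.9470         587.6290
  7        17.50        13.4790        94.3528         754.8221
  8     1,017.50       755.0150     6,040.1201      54,361.0812
  Σ                    860.8317     6,447.6191      56,759.6532
P = 860.8317.
Convexity = Σ t(t+1)·PV / [P·(1+y)²] = 56,759.6532 / (860.8317 × 1.077444) = 61.19653.

61.197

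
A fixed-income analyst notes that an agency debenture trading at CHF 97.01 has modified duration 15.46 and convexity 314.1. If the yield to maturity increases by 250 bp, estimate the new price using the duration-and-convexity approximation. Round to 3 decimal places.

CHF 69.038

Duration effect: -D_mod·Δy = -15.46 × (+0.025) = -0.386500
Convexity effect: ½·C·(Δy)² = 0.5 × 314.1 × (0.025)² = +0.09815625
ΔP/P ≈ -0.386500 + 0.09815625 = -0.28834375
New price ≈ 97.01 × (1 - 0.28834375) = 69.0377728125.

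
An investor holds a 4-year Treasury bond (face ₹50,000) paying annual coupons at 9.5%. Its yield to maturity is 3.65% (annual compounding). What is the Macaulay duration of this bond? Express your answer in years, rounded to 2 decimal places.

Periodic yield y = 0.0365. Discount each cash flow and weight by its year:
  t   CF        PV=CF/(1+0.0365)^t    t·PV
  1     4,750.00     4,582.7303     4,582.7303
  2     4,750.00     4,421.3510     8,842.7021
  3     4,750.00     4,265.6546    12,796.9639
  4    54,750.00    47,435.8730   189,743.4921
  Σ                 60,705.6090   215,965.8884
Price P = Σ PV = 60,705.6090.
Macaulay duration = Σ(t·PV) / P = 215,965.8884 / 60,705.6090 = 3.55759 years.

3.56 years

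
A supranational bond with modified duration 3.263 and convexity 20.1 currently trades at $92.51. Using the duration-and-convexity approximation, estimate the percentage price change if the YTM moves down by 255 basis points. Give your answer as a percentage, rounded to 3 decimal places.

Duration effect: -D_mod·Δy = -3.263 × (-0.0255) = +0.0832065
Convexity effect: ½·C·(Δy)² = 0.5 × 20.1 × (-0.0255)² = +0.0065350125
ΔP/P ≈ +0.0832065 + 0.0065350125 = +0.0897415125
= +8.97415125%.

+8.974%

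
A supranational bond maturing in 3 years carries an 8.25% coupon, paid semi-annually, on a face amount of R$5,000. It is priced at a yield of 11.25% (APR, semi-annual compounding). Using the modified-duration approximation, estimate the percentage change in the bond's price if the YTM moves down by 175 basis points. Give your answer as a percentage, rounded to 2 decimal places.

Periodic yield y = 0.05625. Modified duration first:
  t   CF        PV=CF/(1+0.05625)^t    t·PV
  1       206.25       195.2663       195.2663
  2       206.25       184.8675       369.7350
  3       206.25       175.0225       525.0674
  4       206.25       165.7017       662.8070
  5       206.25       156.8774       784.3869
  6     5,206.25     3,749.0798    22,494.4789
  Σ                  4,626.8152    25,031.7414
P = 4,626.8152; D_Mac = 5.41015 half-year periods = 2.70507 yrs; D_mod = 2.70507/(1+0.05625) = 2.56102 yrs.
ΔP/P ≈ -D_mod · Δy = -2.56102 × (-0.0175) = +0.044818 = +4.4818%.

+4.48%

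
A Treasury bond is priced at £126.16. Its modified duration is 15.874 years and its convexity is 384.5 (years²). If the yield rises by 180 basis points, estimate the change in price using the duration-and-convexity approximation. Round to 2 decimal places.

-£28.19

Duration effect: -D_mod·Δy = -15.874 × (+0.018) = -0.285732
Convexity effect: ½·C·(Δy)² = 0.5 × 384.5 × (0.018)² = +0.0622890
ΔP/P ≈ -0.285732 + 0.0622890 = -0.223443
ΔP ≈ 126.16 × (-0.223443) = -28.18956888.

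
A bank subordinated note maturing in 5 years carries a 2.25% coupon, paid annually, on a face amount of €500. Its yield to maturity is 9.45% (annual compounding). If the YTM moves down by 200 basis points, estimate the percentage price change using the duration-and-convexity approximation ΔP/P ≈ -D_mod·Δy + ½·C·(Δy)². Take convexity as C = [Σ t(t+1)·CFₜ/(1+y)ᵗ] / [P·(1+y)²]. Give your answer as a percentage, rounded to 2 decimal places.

With y = 0.0945:
  t   CF        PV=CF/(1+0.0945)^t    t·PV        t(t+1)·PV
  1        11.25        10.2787        10.2787          20.5573
  2        11.25         9.3912        18.7824          56.3472
  3        11.25         8.5804        25.7411         102.9643
  4        11.25         7.8395        31.3581         156.7904
  5       511.25       325.5026     1,627.5131       9,765.0787
  Σ                    361.5924     1,713.6733      10,101.7378
P = 361.5924; D_Mac = 4.73924 yrs; D_mod = 4.33005 yrs; C = 23.32090.
Duration effect: -4.33005 × (-0.02) = +0.086601
Convexity effect: 0.5 × 23.32090 × (-0.02)² = +0.0046642
ΔP/P ≈ +0.086601 + 0.0046642 = +0.091265 = +9.1265%.

+9.13%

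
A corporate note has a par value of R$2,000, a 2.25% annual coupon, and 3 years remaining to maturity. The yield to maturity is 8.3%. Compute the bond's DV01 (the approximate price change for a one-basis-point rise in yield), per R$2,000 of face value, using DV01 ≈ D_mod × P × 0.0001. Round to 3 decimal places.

Periodic yield y = 0.083.
  t   CF        PV=CF/(1+0.083)^t    t·PV
  1        45.00        41.5512        41.5512
  2        45.00        38.3668        76.7336
  3     2,045.00     1,609.9335     4,829.8006
  Σ                  1,689.8516     4,948.0854
P = 1,689.8516; D_Mac = 2.92812 yrs; D_mod = 2.70371 yrs.
DV01 ≈ 2.70371 × 1,689.8516 × 0.0001 = 0.456887.

R$0.457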